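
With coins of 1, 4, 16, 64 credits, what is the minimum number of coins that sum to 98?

5

98 − 1×64→34 − 2×16→2 − 2×1→0
Total coins = 1 + 2 + 2 = 5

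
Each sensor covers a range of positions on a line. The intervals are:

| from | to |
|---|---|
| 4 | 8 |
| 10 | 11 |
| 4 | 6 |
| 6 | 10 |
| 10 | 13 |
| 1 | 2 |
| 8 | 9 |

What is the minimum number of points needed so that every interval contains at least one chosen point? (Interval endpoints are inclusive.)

4

Process intervals by earliest right end; each time one isn't hit yet, stab at its right endpoint.
Sorted: [1,2] [4,6] [4,8] [8,9] [6,10] [10,11] [10,13]
{[1,2]} hit by 2; {[4,6],[4,8]} hit by 6; {[8,9],[6,10]} hit by 9; {[10,11],[10,13]} hit by 11.
Points: 2, 6, 9, 11 (4 total).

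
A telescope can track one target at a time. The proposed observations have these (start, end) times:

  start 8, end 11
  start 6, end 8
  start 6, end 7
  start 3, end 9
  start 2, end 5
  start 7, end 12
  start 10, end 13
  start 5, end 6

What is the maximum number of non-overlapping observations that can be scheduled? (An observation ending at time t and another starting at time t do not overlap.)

4

By end time: (2,5), (5,6), (6,7), (6,8), (3,9), (8,11), (7,12), (10,13).
Pick (2,5); next start ≥ 5 → (5,6); next start ≥ 6 → (6,7); next start ≥ 7 → (8,11).
Selected 4 observations.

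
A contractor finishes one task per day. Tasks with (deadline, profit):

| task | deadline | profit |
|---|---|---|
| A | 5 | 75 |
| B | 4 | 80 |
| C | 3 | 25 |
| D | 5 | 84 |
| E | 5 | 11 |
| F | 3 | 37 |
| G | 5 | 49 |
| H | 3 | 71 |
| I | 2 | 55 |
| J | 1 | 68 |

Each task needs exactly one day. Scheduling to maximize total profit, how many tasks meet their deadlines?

Sort by profit descending; place each in the latest free slot ≤ its deadline.
By profit: D(d5,84), B(d4,80), A(d5,75), H(d3,71), J(d1,68), I(d2,55), G(d5,49), F(d3,37), C(d3,25), E(d5,11)
D→slot 5; B→slot 4; A→slot 3; H→slot 2; J→slot 1; I skipped; G skipped; F skipped; C skipped; E skipped.
5 of 10 scheduled.

5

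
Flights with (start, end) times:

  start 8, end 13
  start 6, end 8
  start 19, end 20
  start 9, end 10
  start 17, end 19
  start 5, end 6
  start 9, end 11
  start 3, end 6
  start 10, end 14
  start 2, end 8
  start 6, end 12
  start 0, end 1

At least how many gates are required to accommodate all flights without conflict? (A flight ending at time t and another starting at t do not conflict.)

4

The answer is the maximum number of intervals overlapping at any instant.
Events (time:±→running): 0:+→1 1:-→0 2:+→1 3:+→2 5:+→3 6:-→2 6:-→1 6:+→2 6:+→3 8:-→2 8:-→1 8:+→2 9:+→3 9:+→4 … peak 4.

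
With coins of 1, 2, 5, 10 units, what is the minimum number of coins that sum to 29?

Greedy: take as many of the largest coin as possible, then repeat with the remainder.
29 = 2×10 + 1×5 + 2×2
Total coins = 2 + 1 + 2 = 5

5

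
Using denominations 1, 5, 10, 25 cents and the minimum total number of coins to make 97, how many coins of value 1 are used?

2

Greedy: take as many of the largest coin as possible, then repeat with the remainder.
97 − 3×25→22 − 2×10→2 − 2×1→0
Count of 1: 2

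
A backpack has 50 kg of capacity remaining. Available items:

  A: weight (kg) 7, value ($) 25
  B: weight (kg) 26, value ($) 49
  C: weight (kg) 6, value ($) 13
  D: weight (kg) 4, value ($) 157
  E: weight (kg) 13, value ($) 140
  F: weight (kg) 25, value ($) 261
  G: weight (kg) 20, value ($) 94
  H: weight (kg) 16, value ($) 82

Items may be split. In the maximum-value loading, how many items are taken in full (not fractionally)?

Order: D (157/4=39.25) > E (140/13=10.77) > F (261/25=10.44) > H (82/16=5.12) > G (94/20=4.70) > A (25/7=3.57) > C (13/6=2.17) > B (49/26=1.88)
Fill: take D (4 @ 157) → take E (13 @ 140) → take F (25 @ 261) → take 8/16 of H → 41.00; 50/50 used.
3 item(s) taken whole; one partial (take 8/16 of H).

3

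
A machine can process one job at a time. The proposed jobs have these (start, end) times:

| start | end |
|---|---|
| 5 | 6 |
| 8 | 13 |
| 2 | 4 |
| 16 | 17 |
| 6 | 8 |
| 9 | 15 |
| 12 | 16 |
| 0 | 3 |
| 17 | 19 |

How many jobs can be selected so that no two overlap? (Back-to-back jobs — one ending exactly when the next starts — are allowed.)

6

By end time: (0,3), (2,4), (5,6), (6,8), (8,13), (9,15), (12,16), (16,17), (17,19).
Pick (0,3); next start ≥ 3 → (5,6); next start ≥ 6 → (6,8); next start ≥ 8 → (8,13); next start ≥ 13 → (16,17); next start ≥ 17 → (17,19).
Selected 6 jobs.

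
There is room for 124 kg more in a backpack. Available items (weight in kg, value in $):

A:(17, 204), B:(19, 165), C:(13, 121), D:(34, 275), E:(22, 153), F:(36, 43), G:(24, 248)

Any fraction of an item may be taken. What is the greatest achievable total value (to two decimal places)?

Ratios (sorted): A 12.00, G 10.33, C 9.31, B 8.68, D 8.09, E 6.95, F 1.19
take A (17 @ 204); take G (24 @ 248); take C (13 @ 121); take B (19 @ 165); take D (34 @ 275); take 17/22 of E → 118.23. Capacity used 124/124.
Total value = 1131.23

1131.23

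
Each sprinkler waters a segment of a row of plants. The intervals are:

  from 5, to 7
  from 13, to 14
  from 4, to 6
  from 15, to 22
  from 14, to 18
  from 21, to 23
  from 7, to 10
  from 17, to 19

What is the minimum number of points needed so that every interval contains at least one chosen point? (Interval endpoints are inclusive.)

Sort by right endpoint; whenever an interval is uncovered, place a point at its right end.
Sorted: [4,6] [5,7] [7,10] [13,14] [14,18] [17,19] [15,22] [21,23]
{[4,6],[5,7]} hit by 6; {[7,10]} hit by 10; {[13,14],[14,18]} hit by 14; {[17,19],[15,22]} hit by 19; {[21,23]} hit by 23.
Points: 6, 10, 14, 19, 23 (5 total).

5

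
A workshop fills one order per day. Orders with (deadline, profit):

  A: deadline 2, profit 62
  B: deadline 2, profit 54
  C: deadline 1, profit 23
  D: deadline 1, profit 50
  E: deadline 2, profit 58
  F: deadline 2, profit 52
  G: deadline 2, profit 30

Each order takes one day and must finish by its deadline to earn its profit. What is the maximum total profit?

120

Profit order: A=62 E=58 B=54 F=52 D=50 G=30 C=23
Assign: A→slot 2, E→slot 1, B skipped, F skipped, D skipped, G skipped, C skipped.
Slots: [1:E] [2:A]
Profit = 58 + 62 = 120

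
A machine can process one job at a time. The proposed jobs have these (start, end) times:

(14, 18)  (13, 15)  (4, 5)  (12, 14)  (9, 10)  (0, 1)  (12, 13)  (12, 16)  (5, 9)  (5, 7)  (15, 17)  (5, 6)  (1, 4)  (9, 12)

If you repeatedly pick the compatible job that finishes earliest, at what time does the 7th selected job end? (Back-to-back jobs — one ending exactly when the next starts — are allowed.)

15

Order by finish time; keep every interval that doesn't clash with the previous kept one.
By end time: (0,1), (1,4), (4,5), (5,6), (5,7), (5,9), (9,10), (9,12), (12,13), (12,14), (13,15), (12,16), (15,17), (14,18).
Pick (0,1); next start ≥ 1 → (1,4); next start ≥ 4 → (4,5); next start ≥ 5 → (5,6); next start ≥ 6 → (9,10); next start ≥ 10 → (12,13); next start ≥ 13 → (13,15); next start ≥ 15 → (15,17).
Selected: (0,1) (1,4) (4,5) (5,6) (9,10) (12,13) (13,15) (15,17)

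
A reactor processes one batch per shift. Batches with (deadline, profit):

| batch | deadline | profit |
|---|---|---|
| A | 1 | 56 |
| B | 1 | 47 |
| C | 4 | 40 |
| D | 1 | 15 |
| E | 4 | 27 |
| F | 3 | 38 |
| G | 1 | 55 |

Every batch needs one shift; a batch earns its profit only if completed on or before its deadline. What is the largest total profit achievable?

161

By profit: A(d1,56), G(d1,55), B(d1,47), C(d4,40), F(d3,38), E(d4,27), D(d1,15)
A→slot 1; G skipped; B skipped; C→slot 4; F→slot 3; E→slot 2; D skipped.
Profit = 56 + 27 + 38 + 40 = 161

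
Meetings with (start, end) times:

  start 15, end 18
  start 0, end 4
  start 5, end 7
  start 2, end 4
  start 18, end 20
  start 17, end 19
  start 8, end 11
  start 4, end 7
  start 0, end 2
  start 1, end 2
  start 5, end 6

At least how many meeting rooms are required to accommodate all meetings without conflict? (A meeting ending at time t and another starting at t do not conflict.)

starts: [0, 0, 1, 2, 4, 5, 5, 8, 15, 17, 18]
ends:   [2, 2, 4, 4, 6, 7, 7, 11, 18, 19, 20]
s0→1 s0→2 s1→3  — peak 3.

3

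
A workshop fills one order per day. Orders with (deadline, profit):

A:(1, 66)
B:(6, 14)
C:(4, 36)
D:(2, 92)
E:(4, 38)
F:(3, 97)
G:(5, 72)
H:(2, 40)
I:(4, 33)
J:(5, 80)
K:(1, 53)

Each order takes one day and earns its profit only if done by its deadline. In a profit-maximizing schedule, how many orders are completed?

Sort by profit descending; place each in the latest free slot ≤ its deadline.
By profit: F(d3,97), D(d2,92), J(d5,80), G(d5,72), A(d1,66), K(d1,53), H(d2,40), E(d4,38), C(d4,36), I(d4,33), B(d6,14)
F→slot 3; D→slot 2; J→slot 5; G→slot 4; A→slot 1; K skipped; H skipped; E skipped; C skipped; I skipped; B→slot 6.
6 of 11 scheduled.

6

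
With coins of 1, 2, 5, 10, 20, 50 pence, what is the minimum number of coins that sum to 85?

4

Use the largest denomination that fits, subtract, and repeat.
85 = 1×50 + 1×20 + 1×10 + 1×5
Total coins = 1 + 1 + 1 + 1 = 4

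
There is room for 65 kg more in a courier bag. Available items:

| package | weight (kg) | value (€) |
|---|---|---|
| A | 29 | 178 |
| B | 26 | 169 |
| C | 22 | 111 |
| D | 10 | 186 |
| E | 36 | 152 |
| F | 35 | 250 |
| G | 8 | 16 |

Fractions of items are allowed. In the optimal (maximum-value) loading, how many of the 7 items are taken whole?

2

Sort by value per unit weight and fill in that order.
Order: D (186/10=18.60) > F (250/35=7.14) > B (169/26=6.50) > A (178/29=6.14) > C (111/22=5.05) > E (152/36=4.22) > G (16/8=2.00)
Fill: take D (10 @ 186) → take F (35 @ 250) → take 20/26 of B → 130.00; 65/65 used.
2 item(s) taken whole; one partial (take 20/26 of B).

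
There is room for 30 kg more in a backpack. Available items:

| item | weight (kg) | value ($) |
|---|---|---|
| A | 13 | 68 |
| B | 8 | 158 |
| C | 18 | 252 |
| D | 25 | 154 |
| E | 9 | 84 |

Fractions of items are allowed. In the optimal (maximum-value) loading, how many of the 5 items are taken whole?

2

Greedy by value/weight ratio, highest first.
Order: B (158/8=19.75) > C (252/18=14.00) > E (84/9=9.33) > D (154/25=6.16) > A (68/13=5.23)
Fill: take B (8 @ 158) → take C (18 @ 252) → take 4/9 of E → 37.33; 30/30 used.
2 item(s) taken whole; one partial (take 4/9 of E).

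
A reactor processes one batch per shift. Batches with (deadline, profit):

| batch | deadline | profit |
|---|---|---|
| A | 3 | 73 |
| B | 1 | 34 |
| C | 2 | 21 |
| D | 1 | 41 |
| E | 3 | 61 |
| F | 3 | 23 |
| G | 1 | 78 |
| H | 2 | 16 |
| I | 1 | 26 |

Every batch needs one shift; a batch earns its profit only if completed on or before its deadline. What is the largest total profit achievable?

Take jobs in profit order; each goes to the latest open slot no later than its deadline.
Profit order: G=78 A=73 E=61 D=41 B=34 I=26 F=23 C=21 H=16
Assign: G→slot 1, A→slot 3, E→slot 2, D skipped, B skipped, I skipped, F skipped, C skipped, H skipped.
Slots: [1:G] [2:E] [3:A]
Profit = 78 + 61 + 73 = 212

212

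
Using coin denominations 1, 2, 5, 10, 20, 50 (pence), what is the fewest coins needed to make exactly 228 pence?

8

228 = 4×50 + 1×20 + 1×5 + 1×2 + 1×1
Total coins = 4 + 1 + 1 + 1 + 1 = 8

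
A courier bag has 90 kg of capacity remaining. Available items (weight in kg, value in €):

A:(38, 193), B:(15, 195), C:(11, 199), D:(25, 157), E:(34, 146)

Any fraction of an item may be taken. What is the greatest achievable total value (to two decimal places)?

Order: C (199/11=18.09) > B (195/15=13.00) > D (157/25=6.28) > A (193/38=5.08) > E (146/34=4.29)
Fill: take C (11 @ 199) → take B (15 @ 195) → take D (25 @ 157) → take A (38 @ 193) → take 1/34 of E → 4.29; 90/90 used.
Total value = 748.29

748.29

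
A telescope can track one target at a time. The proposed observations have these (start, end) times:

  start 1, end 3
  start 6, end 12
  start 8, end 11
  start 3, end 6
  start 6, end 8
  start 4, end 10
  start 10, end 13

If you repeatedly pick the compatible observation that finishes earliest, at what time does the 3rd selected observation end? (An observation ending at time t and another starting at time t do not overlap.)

8

Greedy by earliest finish: after sorting by end time, pick each interval compatible with the last pick.
By end time: (1,3), (3,6), (6,8), (4,10), (8,11), (6,12), (10,13).
Pick (1,3); next start ≥ 3 → (3,6); next start ≥ 6 → (6,8); next start ≥ 8 → (8,11).
Selected: (1,3) (3,6) (6,8) (8,11)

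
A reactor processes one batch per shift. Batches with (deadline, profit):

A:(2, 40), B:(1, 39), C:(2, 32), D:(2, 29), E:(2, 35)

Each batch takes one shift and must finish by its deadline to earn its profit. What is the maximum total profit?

79

Take jobs in profit order; each goes to the latest open slot no later than its deadline.
Profit order: A=40 B=39 E=35 C=32 D=29
Assign: A→slot 2, B→slot 1, E skipped, C skipped, D skipped.
Slots: [1:B] [2:A]
Profit = 39 + 40 = 79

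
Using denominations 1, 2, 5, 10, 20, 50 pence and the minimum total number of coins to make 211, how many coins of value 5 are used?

0

Use the largest denomination that fits, subtract, and repeat.
211 − 4×50→11 − 1×10→1 − 1×1→0
Count of 5: 0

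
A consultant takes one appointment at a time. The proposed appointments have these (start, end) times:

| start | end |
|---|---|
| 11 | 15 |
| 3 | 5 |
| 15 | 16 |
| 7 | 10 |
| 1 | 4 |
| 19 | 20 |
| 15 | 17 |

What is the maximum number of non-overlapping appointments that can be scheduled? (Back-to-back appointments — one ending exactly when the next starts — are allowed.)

Greedy by earliest finish: after sorting by end time, pick each interval compatible with the last pick.
Sorted by end: (1,4)  (3,5)  (7,10)  (11,15)  (15,16)  (15,17)  (19,20)
take (1,4); take (7,10); take (11,15); take (15,16); take (19,20).
Selected 5 appointments.

5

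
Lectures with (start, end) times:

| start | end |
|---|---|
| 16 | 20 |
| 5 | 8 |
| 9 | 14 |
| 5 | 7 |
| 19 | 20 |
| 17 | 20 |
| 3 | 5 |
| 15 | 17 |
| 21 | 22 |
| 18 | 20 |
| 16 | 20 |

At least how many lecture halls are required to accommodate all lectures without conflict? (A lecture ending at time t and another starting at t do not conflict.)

5

The answer is the maximum number of intervals overlapping at any instant.
Events (time:±→running): 3:+→1 5:-→0 5:+→1 5:+→2 7:-→1 8:-→0 9:+→1 14:-→0 15:+→1 16:+→2 16:+→3 17:-→2 17:+→3 18:+→4 19:+→5 … peak 5.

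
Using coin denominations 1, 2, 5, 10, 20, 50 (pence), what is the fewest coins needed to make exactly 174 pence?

Greedy: take as many of the largest coin as possible, then repeat with the remainder.
174 = 3×50 + 1×20 + 2×2
Total coins = 3 + 1 + 2 = 6

6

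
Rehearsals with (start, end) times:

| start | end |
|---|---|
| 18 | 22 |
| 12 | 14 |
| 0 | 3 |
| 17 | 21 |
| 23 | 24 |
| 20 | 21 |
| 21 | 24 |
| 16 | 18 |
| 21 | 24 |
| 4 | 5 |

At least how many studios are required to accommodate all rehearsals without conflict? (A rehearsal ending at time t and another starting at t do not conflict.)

3

starts: [0, 4, 12, 16, 17, 18, 20, 21, 21, 23]
ends:   [3, 5, 14, 18, 21, 21, 22, 24, 24, 24]
s0→1 e3→0 s4→1 e5→0 s12→1 e14→0 s16→1 s17→2 e18→1 s18→2 s20→3  — peak 3.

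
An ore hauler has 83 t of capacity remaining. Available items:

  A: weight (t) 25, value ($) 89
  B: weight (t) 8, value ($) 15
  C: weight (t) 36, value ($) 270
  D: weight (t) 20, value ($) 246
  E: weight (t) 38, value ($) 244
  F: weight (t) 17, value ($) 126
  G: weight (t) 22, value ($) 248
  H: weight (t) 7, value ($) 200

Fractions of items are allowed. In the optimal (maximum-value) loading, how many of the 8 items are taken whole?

Greedy by value/weight ratio, highest first.
Order: H (200/7=28.57) > D (246/20=12.30) > G (248/22=11.27) > C (270/36=7.50) > F (126/17=7.41) > E (244/38=6.42) > A (89/25=3.56) > B (15/8=1.88)
Fill: take H (7 @ 200) → take D (20 @ 246) → take G (22 @ 248) → take 34/36 of C → 255.00; 83/83 used.
3 item(s) taken whole; one partial (take 34/36 of C).

3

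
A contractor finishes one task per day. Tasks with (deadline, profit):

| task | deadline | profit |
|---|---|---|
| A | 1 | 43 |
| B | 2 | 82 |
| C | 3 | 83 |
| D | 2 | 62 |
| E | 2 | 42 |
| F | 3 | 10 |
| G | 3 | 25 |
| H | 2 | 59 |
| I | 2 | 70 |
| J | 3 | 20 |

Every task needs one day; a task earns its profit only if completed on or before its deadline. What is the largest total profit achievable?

235

Take jobs in profit order; each goes to the latest open slot no later than its deadline.
By profit: C(d3,83), B(d2,82), I(d2,70), D(d2,62), H(d2,59), A(d1,43), E(d2,42), G(d3,25), J(d3,20), F(d3,10)
C→slot 3; B→slot 2; I→slot 1; D skipped; H skipped; A skipped; E skipped; G skipped; J skipped; F skipped.
Profit = 70 + 82 + 83 = 235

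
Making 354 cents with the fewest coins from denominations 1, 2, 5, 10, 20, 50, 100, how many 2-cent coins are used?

2

354 = 3×100 + 1×50 + 2×2
Count of 2: 2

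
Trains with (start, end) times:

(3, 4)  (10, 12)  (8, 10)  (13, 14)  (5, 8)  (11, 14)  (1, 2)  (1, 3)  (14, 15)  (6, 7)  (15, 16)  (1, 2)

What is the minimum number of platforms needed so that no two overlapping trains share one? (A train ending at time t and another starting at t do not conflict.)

starts: [1, 1, 1, 3, 5, 6, 8, 10, 11, 13, 14, 15]
ends:   [2, 2, 3, 4, 7, 8, 10, 12, 14, 14, 15, 16]
s1→1 s1→2 s1→3  — peak 3.

3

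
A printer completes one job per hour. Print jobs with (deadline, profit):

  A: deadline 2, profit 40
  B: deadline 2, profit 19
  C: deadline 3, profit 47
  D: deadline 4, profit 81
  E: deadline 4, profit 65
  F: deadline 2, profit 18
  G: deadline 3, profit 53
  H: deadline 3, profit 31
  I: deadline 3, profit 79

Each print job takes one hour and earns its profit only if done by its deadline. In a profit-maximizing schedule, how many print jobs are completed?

Profit order: D=81 I=79 E=65 G=53 C=47 A=40 H=31 B=19 F=18
Assign: D→slot 4, I→slot 3, E→slot 2, G→slot 1, C skipped, A skipped, H skipped, B skipped, F skipped.
Slots: [1:G] [2:E] [3:I] [4:D]
4 of 9 scheduled.

4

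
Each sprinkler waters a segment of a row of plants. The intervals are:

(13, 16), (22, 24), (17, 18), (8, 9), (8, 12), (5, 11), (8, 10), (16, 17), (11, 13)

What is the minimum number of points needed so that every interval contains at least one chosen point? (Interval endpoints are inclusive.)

By right end: [8,9]  [8,10]  [5,11]  [8,12]  [11,13]  [13,16]  [16,17]  [17,18]  [22,24]
[8,9] uncovered → point at 9; [11,13] uncovered → point at 13; [16,17] uncovered → point at 17; [22,24] uncovered → point at 24.
Points: 9, 13, 17, 24 (4 total).

4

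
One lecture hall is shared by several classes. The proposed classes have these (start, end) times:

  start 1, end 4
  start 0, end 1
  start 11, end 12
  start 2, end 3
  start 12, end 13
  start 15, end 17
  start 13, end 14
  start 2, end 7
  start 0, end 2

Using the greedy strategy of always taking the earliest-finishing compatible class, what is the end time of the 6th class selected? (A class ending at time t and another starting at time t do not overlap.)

17

Greedy by earliest finish: after sorting by end time, pick each interval compatible with the last pick.
Sorted by end: (0,1)  (0,2)  (2,3)  (1,4)  (2,7)  (11,12)  (12,13)  (13,14)  (15,17)
take (0,1); take (2,3); skip (1,4); skip (2,7); take (11,12); take (12,13); take (13,14); take (15,17).
Selected: (0,1) (2,3) (11,12) (12,13) (13,14) (15,17)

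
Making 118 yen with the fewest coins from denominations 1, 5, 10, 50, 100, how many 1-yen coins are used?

Greedy: take as many of the largest coin as possible, then repeat with the remainder.
118 − 1×100→18 − 1×10→8 − 1×5→3 − 3×1→0
Count of 1: 3

3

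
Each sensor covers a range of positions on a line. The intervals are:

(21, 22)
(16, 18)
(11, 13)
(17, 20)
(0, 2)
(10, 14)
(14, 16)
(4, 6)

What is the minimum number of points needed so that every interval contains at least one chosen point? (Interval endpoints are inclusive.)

Process intervals by earliest right end; each time one isn't hit yet, stab at its right endpoint.
Sorted: [0,2] [4,6] [11,13] [10,14] [14,16] [16,18] [17,20] [21,22]
{[0,2]} hit by 2; {[4,6]} hit by 6; {[11,13],[10,14]} hit by 13; {[14,16],[16,18]} hit by 16; {[17,20]} hit by 20; {[21,22]} hit by 22.
Points: 2, 6, 13, 16, 20, 22 (6 total).

6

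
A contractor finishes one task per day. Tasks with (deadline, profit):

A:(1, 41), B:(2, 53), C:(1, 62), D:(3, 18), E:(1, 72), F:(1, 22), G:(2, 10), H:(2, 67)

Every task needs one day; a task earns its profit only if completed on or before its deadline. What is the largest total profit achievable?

Take jobs in profit order; each goes to the latest open slot no later than its deadline.
Profit order: E=72 H=67 C=62 B=53 A=41 F=22 D=18 G=10
Assign: E→slot 1, H→slot 2, C skipped, B skipped, A skipped, F skipped, D→slot 3, G skipped.
Slots: [1:E] [2:H] [3:D]
Profit = 72 + 67 + 18 = 157

157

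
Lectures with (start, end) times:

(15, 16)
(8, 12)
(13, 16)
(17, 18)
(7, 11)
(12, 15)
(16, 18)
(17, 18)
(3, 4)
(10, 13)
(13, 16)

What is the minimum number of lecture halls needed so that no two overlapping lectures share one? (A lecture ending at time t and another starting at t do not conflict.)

starts: [3, 7, 8, 10, 12, 13, 13, 15, 16, 17, 17]
ends:   [4, 11, 12, 13, 15, 16, 16, 16, 18, 18, 18]
s3→1 e4→0 s7→1 s8→2 s10→3  — peak 3.

3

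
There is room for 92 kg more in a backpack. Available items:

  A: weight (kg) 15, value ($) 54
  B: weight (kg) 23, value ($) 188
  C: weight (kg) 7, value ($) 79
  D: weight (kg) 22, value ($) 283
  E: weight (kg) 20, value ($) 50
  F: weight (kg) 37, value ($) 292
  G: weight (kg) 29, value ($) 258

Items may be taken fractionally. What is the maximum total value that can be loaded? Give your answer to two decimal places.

Sort by value per unit weight and fill in that order.
Ratios (sorted): D 12.86, C 11.29, G 8.90, B 8.17, F 7.89, A 3.60, E 2.50
take D (22 @ 283); take C (7 @ 79); take G (29 @ 258); take B (23 @ 188); take 11/37 of F → 86.81. Capacity used 92/92.
Total value = 894.81

894.81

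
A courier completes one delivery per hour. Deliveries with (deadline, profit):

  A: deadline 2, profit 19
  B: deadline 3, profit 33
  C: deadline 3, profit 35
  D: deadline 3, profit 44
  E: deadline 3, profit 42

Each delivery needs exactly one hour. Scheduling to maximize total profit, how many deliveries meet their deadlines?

3

Sort by profit descending; place each in the latest free slot ≤ its deadline.
By profit: D(d3,44), E(d3,42), C(d3,35), B(d3,33), A(d2,19)
D→slot 3; E→slot 2; C→slot 1; B skipped; A skipped.
3 of 5 scheduled.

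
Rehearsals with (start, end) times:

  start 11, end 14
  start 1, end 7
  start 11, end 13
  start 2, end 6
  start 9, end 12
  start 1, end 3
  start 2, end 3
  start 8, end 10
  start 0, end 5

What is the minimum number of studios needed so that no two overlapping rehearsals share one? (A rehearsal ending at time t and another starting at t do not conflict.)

5

The answer is the maximum number of intervals overlapping at any instant.
starts: [0, 1, 1, 2, 2, 8, 9, 11, 11]
ends:   [3, 3, 5, 6, 7, 10, 12, 13, 14]
s0→1 s1→2 s1→3 s2→4 s2→5  — peak 5.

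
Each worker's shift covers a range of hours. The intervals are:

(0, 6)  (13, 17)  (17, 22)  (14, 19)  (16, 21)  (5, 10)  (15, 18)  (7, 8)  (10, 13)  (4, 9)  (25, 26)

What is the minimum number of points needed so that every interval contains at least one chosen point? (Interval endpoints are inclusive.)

Process intervals by earliest right end; each time one isn't hit yet, stab at its right endpoint.
Sorted: [0,6] [7,8] [4,9] [5,10] [10,13] [13,17] [15,18] [14,19] [16,21] [17,22] [25,26]
{[0,6]} hit by 6; {[7,8],[4,9],[5,10]} hit by 8; {[10,13],[13,17]} hit by 13; {[15,18],[14,19],[16,21],[17,22]} hit by 18; {[25,26]} hit by 26.
Points: 6, 8, 13, 18, 26 (5 total).

5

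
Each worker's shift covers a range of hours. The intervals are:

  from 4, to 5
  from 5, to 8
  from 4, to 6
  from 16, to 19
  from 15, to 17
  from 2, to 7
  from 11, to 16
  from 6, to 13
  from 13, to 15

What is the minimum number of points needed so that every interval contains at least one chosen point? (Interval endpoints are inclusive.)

3

Sorted: [4,5] [4,6] [2,7] [5,8] [6,13] [13,15] [11,16] [15,17] [16,19]
{[4,5],[4,6],[2,7],[5,8]} hit by 5; {[6,13],[13,15],[11,16]} hit by 13; {[15,17],[16,19]} hit by 17.
Points: 5, 13, 17 (3 total).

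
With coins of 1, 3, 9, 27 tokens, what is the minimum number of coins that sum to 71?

7

Greedy: take as many of the largest coin as possible, then repeat with the remainder.
71 − 2×27→17 − 1×9→8 − 2×3→2 − 2×1→0
Total coins = 2 + 1 + 2 + 2 = 7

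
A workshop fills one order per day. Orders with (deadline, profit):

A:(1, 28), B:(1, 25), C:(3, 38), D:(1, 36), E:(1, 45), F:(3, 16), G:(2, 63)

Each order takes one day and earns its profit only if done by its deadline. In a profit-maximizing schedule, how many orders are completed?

Sort by profit descending; place each in the latest free slot ≤ its deadline.
Profit order: G=63 E=45 C=38 D=36 A=28 B=25 F=16
Assign: G→slot 2, E→slot 1, C→slot 3, D skipped, A skipped, B skipped, F skipped.
Slots: [1:E] [2:G] [3:C]
3 of 7 scheduled.

3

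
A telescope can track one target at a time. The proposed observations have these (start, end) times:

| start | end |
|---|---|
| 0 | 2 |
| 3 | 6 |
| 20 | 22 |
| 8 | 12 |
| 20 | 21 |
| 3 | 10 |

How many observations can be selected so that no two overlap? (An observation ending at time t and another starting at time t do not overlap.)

Sort by end time and greedily take each interval whose start is ≥ the last chosen end.
Sorted by end: (0,2)  (3,6)  (3,10)  (8,12)  (20,21)  (20,22)
take (0,2); take (3,6); take (8,12); take (20,21).
Selected 4 observations.

4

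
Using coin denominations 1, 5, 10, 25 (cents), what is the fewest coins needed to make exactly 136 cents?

7

136 = 5×25 + 1×10 + 1×1
Total coins = 5 + 1 + 1 = 7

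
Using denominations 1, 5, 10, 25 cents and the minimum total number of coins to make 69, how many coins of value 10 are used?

Greedy: take as many of the largest coin as possible, then repeat with the remainder.
69 − 2×25→19 − 1×10→9 − 1×5→4 − 4×1→0
Count of 10: 1

1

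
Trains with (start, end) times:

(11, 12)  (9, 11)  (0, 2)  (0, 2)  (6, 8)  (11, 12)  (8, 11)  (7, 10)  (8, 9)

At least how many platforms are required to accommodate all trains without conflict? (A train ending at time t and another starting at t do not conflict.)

3

The answer is the maximum number of intervals overlapping at any instant.
Events (time:±→running): 0:+→1 0:+→2 2:-→1 2:-→0 6:+→1 7:+→2 8:-→1 8:+→2 8:+→3 … peak 3.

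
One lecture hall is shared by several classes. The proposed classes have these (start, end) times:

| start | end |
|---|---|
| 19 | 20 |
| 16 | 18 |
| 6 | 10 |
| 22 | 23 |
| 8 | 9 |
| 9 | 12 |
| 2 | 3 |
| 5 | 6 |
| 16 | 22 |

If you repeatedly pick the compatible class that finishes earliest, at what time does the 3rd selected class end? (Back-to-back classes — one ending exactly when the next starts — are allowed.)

9

Order by finish time; keep every interval that doesn't clash with the previous kept one.
By end time: (2,3), (5,6), (8,9), (6,10), (9,12), (16,18), (19,20), (16,22), (22,23).
Pick (2,3); next start ≥ 3 → (5,6); next start ≥ 6 → (8,9); next start ≥ 9 → (9,12); next start ≥ 12 → (16,18); next start ≥ 18 → (19,20); next start ≥ 20 → (22,23).
Selected: (2,3) (5,6) (8,9) (9,12) (16,18) (19,20) (22,23)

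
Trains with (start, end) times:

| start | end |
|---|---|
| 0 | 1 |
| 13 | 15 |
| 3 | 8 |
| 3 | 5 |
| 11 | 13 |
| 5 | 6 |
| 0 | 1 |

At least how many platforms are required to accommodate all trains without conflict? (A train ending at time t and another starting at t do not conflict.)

The answer is the maximum number of intervals overlapping at any instant.
Events (time:±→running): 0:+→1 0:+→2 … peak 2.

2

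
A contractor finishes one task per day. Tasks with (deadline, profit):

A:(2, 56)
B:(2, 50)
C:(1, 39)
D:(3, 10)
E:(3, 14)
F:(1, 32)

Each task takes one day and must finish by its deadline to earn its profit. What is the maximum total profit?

Take jobs in profit order; each goes to the latest open slot no later than its deadline.
By profit: A(d2,56), B(d2,50), C(d1,39), F(d1,32), E(d3,14), D(d3,10)
A→slot 2; B→slot 1; C skipped; F skipped; E→slot 3; D skipped.
Profit = 50 + 56 + 14 = 120

120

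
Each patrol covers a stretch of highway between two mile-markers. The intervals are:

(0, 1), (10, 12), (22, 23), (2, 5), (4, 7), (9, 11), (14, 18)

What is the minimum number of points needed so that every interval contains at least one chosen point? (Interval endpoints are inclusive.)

5

Sort by right endpoint; whenever an interval is uncovered, place a point at its right end.
By right end: [0,1]  [2,5]  [4,7]  [9,11]  [10,12]  [14,18]  [22,23]
[0,1] uncovered → point at 1; [2,5] uncovered → point at 5; [9,11] uncovered → point at 11; [14,18] uncovered → point at 18; [22,23] uncovered → point at 23.
Points: 1, 5, 11, 18, 23 (5 total).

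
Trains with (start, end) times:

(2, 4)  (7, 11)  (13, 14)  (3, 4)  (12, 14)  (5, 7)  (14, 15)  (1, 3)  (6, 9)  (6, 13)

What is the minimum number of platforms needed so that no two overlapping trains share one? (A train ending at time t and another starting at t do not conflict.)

The answer is the maximum number of intervals overlapping at any instant.
Events (time:±→running): 1:+→1 2:+→2 3:-→1 3:+→2 4:-→1 4:-→0 5:+→1 6:+→2 6:+→3 … peak 3.

3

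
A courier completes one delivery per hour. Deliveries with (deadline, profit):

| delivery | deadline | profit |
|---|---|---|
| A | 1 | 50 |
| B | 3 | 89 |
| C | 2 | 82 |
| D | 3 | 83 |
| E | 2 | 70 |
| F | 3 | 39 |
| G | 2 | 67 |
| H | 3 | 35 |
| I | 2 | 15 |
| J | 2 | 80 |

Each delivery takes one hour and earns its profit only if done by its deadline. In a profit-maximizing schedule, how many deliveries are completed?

Profit order: B=89 D=83 C=82 J=80 E=70 G=67 A=50 F=39 H=35 I=15
Assign: B→slot 3, D→slot 2, C→slot 1, J skipped, E skipped, G skipped, A skipped, F skipped, H skipped, I skipped.
Slots: [1:C] [2:D] [3:B]
3 of 10 scheduled.

3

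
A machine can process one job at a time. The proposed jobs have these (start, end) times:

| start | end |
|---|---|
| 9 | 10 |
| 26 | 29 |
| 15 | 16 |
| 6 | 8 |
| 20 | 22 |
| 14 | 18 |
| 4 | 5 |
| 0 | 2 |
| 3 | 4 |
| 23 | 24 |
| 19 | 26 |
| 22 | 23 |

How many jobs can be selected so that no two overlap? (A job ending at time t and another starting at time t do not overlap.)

10

Sorted by end: (0,2)  (3,4)  (4,5)  (6,8)  (9,10)  (15,16)  (14,18)  (20,22)  (22,23)  (23,24)  (19,26)  (26,29)
take (0,2); take (3,4); take (4,5); take (6,8); take (9,10); take (15,16); take (20,22); take (22,23); take (23,24); take (26,29).
Selected 10 jobs.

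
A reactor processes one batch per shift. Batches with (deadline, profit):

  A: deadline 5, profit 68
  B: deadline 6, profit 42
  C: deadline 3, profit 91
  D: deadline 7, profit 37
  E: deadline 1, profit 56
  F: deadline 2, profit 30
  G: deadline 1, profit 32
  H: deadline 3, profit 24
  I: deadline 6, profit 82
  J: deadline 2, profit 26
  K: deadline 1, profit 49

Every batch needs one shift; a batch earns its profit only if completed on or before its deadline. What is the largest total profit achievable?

By profit: C(d3,91), I(d6,82), A(d5,68), E(d1,56), K(d1,49), B(d6,42), D(d7,37), G(d1,32), F(d2,30), J(d2,26), H(d3,24)
C→slot 3; I→slot 6; A→slot 5; E→slot 1; K skipped; B→slot 4; D→slot 7; G skipped; F→slot 2; J skipped; H skipped.
Profit = 56 + 30 + 91 + 42 + 68 + 82 + 37 = 406

406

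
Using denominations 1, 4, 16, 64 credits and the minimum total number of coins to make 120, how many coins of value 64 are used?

1

Greedy: take as many of the largest coin as possible, then repeat with the remainder.
120 − 1×64→56 − 3×16→8 − 2×4→0
Count of 64: 1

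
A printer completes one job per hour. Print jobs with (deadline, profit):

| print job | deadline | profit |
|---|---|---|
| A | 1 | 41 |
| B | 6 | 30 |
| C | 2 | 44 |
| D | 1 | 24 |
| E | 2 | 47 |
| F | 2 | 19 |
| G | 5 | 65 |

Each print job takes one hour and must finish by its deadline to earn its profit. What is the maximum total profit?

Take jobs in profit order; each goes to the latest open slot no later than its deadline.
Profit order: G=65 E=47 C=44 A=41 B=30 D=24 F=19
Assign: G→slot 5, E→slot 2, C→slot 1, A skipped, B→slot 6, D skipped, F skipped.
Slots: [1:C] [2:E] [5:G] [6:B]
Profit = 44 + 47 + 65 + 30 = 186

186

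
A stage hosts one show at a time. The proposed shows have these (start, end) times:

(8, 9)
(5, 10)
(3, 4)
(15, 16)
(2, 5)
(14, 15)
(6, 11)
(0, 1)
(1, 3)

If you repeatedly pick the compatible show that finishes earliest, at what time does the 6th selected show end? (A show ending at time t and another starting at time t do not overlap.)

16

By end time: (0,1), (1,3), (3,4), (2,5), (8,9), (5,10), (6,11), (14,15), (15,16).
Pick (0,1); next start ≥ 1 → (1,3); next start ≥ 3 → (3,4); next start ≥ 4 → (8,9); next start ≥ 9 → (14,15); next start ≥ 15 → (15,16).
Selected: (0,1) (1,3) (3,4) (8,9) (14,15) (15,16)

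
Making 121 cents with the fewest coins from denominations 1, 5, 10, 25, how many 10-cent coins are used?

2

121 = 4×25 + 2×10 + 1×1
Count of 10: 2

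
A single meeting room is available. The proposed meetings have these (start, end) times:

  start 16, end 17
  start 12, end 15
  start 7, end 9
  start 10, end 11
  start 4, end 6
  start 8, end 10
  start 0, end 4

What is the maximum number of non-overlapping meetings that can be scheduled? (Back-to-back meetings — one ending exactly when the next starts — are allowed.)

Greedy by earliest finish: after sorting by end time, pick each interval compatible with the last pick.
By end time: (0,4), (4,6), (7,9), (8,10), (10,11), (12,15), (16,17).
Pick (0,4); next start ≥ 4 → (4,6); next start ≥ 6 → (7,9); next start ≥ 9 → (10,11); next start ≥ 11 → (12,15); next start ≥ 15 → (16,17).
Selected 6 meetings.

6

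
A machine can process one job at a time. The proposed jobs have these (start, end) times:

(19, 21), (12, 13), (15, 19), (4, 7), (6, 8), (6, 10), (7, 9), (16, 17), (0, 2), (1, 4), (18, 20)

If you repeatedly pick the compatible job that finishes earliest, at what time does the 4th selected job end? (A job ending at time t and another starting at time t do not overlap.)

Sorted by end: (0,2)  (1,4)  (4,7)  (6,8)  (7,9)  (6,10)  (12,13)  (16,17)  (15,19)  (18,20)  (19,21)
take (0,2); take (4,7); skip (6,8); take (7,9); take (12,13); take (16,17); take (18,20); skip (19,21).
Selected: (0,2) (4,7) (7,9) (12,13) (16,17) (18,20)

13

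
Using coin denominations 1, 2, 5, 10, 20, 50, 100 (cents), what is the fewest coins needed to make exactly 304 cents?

5

Use the largest denomination that fits, subtract, and repeat.
304 − 3×100→4 − 2×2→0
Total coins = 3 + 2 = 5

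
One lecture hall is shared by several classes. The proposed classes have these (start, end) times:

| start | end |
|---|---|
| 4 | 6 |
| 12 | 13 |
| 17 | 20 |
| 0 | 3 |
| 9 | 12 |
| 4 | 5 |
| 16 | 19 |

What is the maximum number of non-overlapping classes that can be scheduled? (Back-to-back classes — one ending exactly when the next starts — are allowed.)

Greedy by earliest finish: after sorting by end time, pick each interval compatible with the last pick.
By end time: (0,3), (4,5), (4,6), (9,12), (12,13), (16,19), (17,20).
Pick (0,3); next start ≥ 3 → (4,5); next start ≥ 5 → (9,12); next start ≥ 12 → (12,13); next start ≥ 13 → (16,19).
Selected 5 classes.

5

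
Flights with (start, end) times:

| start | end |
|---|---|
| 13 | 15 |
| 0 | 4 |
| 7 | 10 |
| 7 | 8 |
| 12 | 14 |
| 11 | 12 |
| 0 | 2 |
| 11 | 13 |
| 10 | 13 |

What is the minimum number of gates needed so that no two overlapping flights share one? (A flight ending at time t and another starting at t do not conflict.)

3

Events (time:±→running): 0:+→1 0:+→2 2:-→1 4:-→0 7:+→1 7:+→2 8:-→1 10:-→0 10:+→1 11:+→2 11:+→3 … peak 3.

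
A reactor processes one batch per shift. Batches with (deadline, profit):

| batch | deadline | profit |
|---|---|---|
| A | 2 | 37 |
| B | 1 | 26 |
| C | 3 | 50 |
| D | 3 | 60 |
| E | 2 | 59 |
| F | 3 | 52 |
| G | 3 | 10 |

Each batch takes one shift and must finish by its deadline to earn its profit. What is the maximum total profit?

Sort by profit descending; place each in the latest free slot ≤ its deadline.
Profit order: D=60 E=59 F=52 C=50 A=37 B=26 G=10
Assign: D→slot 3, E→slot 2, F→slot 1, C skipped, A skipped, B skipped, G skipped.
Slots: [1:F] [2:E] [3:D]
Profit = 52 + 59 + 60 = 171

171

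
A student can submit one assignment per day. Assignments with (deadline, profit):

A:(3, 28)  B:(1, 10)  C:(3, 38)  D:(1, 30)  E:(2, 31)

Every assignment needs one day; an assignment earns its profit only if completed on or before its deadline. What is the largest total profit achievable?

By profit: C(d3,38), E(d2,31), D(d1,30), A(d3,28), B(d1,10)
C→slot 3; E→slot 2; D→slot 1; A skipped; B skipped.
Profit = 30 + 31 + 38 = 99

99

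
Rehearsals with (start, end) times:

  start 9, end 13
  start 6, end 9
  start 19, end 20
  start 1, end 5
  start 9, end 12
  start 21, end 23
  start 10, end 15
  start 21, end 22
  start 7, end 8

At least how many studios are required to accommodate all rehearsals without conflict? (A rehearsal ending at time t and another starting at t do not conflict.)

Count concurrent intervals with a sweep; the peak is the room count.
starts: [1, 6, 7, 9, 9, 10, 19, 21, 21]
ends:   [5, 8, 9, 12, 13, 15, 20, 22, 23]
s1→1 e5→0 s6→1 s7→2 e8→1 e9→0 s9→1 s9→2 s10→3  — peak 3.

3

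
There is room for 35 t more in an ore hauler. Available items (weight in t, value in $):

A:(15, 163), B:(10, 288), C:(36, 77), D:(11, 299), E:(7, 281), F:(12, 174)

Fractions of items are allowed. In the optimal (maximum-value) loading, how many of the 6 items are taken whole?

Ratios (sorted): E 40.14, B 28.80, D 27.18, F 14.50, A 10.87, C 2.14
take E (7 @ 281); take B (10 @ 288); take D (11 @ 299); take 7/12 of F → 101.50. Capacity used 35/35.
3 item(s) taken whole; one partial (take 7/12 of F).

3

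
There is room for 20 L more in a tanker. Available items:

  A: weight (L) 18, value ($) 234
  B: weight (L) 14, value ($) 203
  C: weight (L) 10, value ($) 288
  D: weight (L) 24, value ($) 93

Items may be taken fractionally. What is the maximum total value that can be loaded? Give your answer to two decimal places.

Order: C (288/10=28.80) > B (203/14=14.50) > A (234/18=13.00) > D (93/24=3.88)
Fill: take C (10 @ 288) → take 10/14 of B → 145.00; 20/20 used.
Total value = 433.00

433.00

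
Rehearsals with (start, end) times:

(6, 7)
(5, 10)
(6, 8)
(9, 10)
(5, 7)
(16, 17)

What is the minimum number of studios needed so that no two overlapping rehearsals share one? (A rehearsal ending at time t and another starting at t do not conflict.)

Count concurrent intervals with a sweep; the peak is the room count.
starts: [5, 5, 6, 6, 9, 16]
ends:   [7, 7, 8, 10, 10, 17]
s5→1 s5→2 s6→3 s6→4  — peak 4.

4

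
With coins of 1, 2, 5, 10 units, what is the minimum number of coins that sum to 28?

5

Greedy: take as many of the largest coin as possible, then repeat with the remainder.
28 − 2×10→8 − 1×5→3 − 1×2→1 − 1×1→0
Total coins = 2 + 1 + 1 + 1 = 5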